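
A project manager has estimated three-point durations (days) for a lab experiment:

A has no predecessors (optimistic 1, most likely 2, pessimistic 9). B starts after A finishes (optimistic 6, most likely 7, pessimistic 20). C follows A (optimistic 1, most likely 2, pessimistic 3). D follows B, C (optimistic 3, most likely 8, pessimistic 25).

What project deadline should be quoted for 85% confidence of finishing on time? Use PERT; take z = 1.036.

26.7 days

te_A = (1 + 4·2 + 9)/6 = 18/6 = 3; σ²_A = ((9−1)/6)² = 1.778
te_B = (6 + 4·7 + 20)/6 = 54/6 = 9; σ²_B = ((20−6)/6)² = 5.444
te_C = (1 + 4·2 + 3)/6 = 12/6 = 2; σ²_C = ((3−1)/6)² = 0.111
te_D = (3 + 4·8 + 25)/6 = 60/6 = 10; σ²_D = ((25−3)/6)² = 13.444

Forward pass:
ES_A = 0; EF_A = 3
ES_B = 3; EF_B = 3+9 = 12
ES_C = 3; EF_C = 3+2 = 5
ES_D = max(EF_B=12, EF_C=5) = 12; EF_D = 12+10 = 22
Expected project duration μ = 22 days. Critical path: A → B → D.

Variance along critical path = 1.778 + 5.444 + 13.444 = 20.667; σ = 4.546 days.
D = μ + z·σ = 22 + 1.036·4.546 = 26.7 days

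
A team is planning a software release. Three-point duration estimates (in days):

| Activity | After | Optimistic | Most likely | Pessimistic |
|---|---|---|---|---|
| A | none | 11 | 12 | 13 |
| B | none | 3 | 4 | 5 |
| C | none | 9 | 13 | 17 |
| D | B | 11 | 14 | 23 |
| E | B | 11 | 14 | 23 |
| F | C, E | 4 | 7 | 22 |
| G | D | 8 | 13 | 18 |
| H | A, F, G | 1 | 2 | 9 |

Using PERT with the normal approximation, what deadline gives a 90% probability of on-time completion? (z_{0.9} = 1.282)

38.8 days

te_A = (11 + 4·12 + 13)/6 = 72/6 = 12; σ²_A = ((13−11)/6)² = 0.111
te_B = (3 + 4·4 + 5)/6 = 24/6 = 4; σ²_B = ((5−3)/6)² = 0.111
te_C = (9 + 4·13 + 17)/6 = 78/6 = 13; σ²_C = ((17−9)/6)² = 1.778
te_D = (11 + 4·14 + 23)/6 = 90/6 = 15; σ²_D = ((23−11)/6)² = 4.000
te_E = (11 + 4·14 + 23)/6 = 90/6 = 15; σ²_E = ((23−11)/6)² = 4.000
te_F = (4 + 4·7 + 22)/6 = 54/6 = 9; σ²_F = ((22−4)/6)² = 9.000
te_G = (8 + 4·13 + 18)/6 = 78/6 = 13; σ²_G = ((18−8)/6)² = 2.778
te_H = (1 + 4·2 + 9)/6 = 18/6 = 3; σ²_H = ((9−1)/6)² = 1.778

Forward pass:
ES_A = 0; EF_A = 12
ES_B = 0; EF_B = 4
ES_C = 0; EF_C = 13
ES_D = 4; EF_D = 4+15 = 19
ES_E = 4; EF_E = 4+15 = 19
ES_F = max(EF_C=13, EF_E=19) = 19; EF_F = 19+9 = 28
ES_G = 19; EF_G = 19+13 = 32
ES_H = max(EF_A=12, EF_F=28, EF_G=32) = 32; EF_H = 32+3 = 35
Expected project duration μ = 35 days. Critical path: B → D → G → H.

Variance along critical path = 0.111 + 4.000 + 2.778 + 1.778 = 8.667; σ = 2.944 days.
D = μ + z·σ = 35 + 1.282·2.944 = 38.8 days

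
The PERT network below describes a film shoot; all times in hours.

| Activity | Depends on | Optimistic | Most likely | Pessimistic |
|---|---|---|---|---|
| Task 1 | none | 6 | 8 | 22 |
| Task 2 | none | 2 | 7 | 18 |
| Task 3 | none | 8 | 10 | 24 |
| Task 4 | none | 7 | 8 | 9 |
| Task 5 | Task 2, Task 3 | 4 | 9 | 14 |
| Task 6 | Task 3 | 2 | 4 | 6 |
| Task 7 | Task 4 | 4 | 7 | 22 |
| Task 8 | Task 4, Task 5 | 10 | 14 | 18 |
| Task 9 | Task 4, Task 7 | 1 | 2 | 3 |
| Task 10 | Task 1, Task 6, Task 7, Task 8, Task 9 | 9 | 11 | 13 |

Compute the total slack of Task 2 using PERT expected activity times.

4 hours

te_Task 1 = (6 + 4·8 + 22)/6 = 60/6 = 10
te_Task 2 = (2 + 4·7 + 18)/6 = 48/6 = 8
te_Task 3 = (8 + 4·10 + 24)/6 = 72/6 = 12
te_Task 4 = (7 + 4·8 + 9)/6 = 48/6 = 8
te_Task 5 = (4 + 4·9 + 14)/6 = 54/6 = 9
te_Task 6 = (2 + 4·4 + 6)/6 = 24/6 = 4
te_Task 7 = (4 + 4·7 + 22)/6 = 54/6 = 9
te_Task 8 = (10 + 4·14 + 18)/6 = 84/6 = 14
te_Task 9 = (1 + 4·2 + 3)/6 = 12/6 = 2
te_Task 10 = (9 + 4·11 + 13)/6 = 66/6 = 11

Forward pass:
ES_Task 1 = 0; EF_Task 1 = 10
ES_Task 2 = 0; EF_Task 2 = 8
ES_Task 3 = 0; EF_Task 3 = 12
ES_Task 4 = 0; EF_Task 4 = 8
ES_Task 5 = max(EF_Task 2=8, EF_Task 3=12) = 12; EF_Task 5 = 12+9 = 21
ES_Task 6 = 12; EF_Task 6 = 12+4 = 16
ES_Task 7 = 8; EF_Task 7 = 8+9 = 17
ES_Task 8 = max(EF_Task 4=8, EF_Task 5=21) = 21; EF_Task 8 = 21+14 = 35
ES_Task 9 = max(EF_Task 4=8, EF_Task 7=17) = 17; EF_Task 9 = 17+2 = 19
ES_Task 10 = max(EF_Task 1=10, EF_Task 6=16, EF_Task 7=17, EF_Task 8=35, EF_Task 9=19) = 35; EF_Task 10 = 35+11 = 46
Expected project duration μ = 46 hours. Critical path: Task 3 → Task 5 → Task 8 → Task 10.

Backward pass:
LF_Task 10 = 46; LS_Task 10 = 46−11 = 35
LF_Task 9 = LS_Task 10 = 35; LS_Task 9 = 35−2 = 33
LF_Task 8 = LS_Task 10 = 35; LS_Task 8 = 35−14 = 21
LF_Task 7 = min(LS_Task 9=33, LS_Task 10=35) = 33; LS_Task 7 = 33−9 = 24
LF_Task 6 = LS_Task 10 = 35; LS_Task 6 = 35−4 = 31
LF_Task 5 = LS_Task 8 = 21; LS_Task 5 = 21−9 = 12
LF_Task 4 = min(LS_Task 7=24, LS_Task 8=21, LS_Task 9=33) = 21; LS_Task 4 = 21−8 = 13
LF_Task 3 = min(LS_Task 5=12, LS_Task 6=31) = 12; LS_Task 3 = 12−12 = 0
LF_Task 2 = LS_Task 5 = 12; LS_Task 2 = 12−8 = 4
LF_Task 1 = LS_Task 10 = 35; LS_Task 1 = 35−10 = 25
Slack_Task 2 = LS_Task 2 − ES_Task 2 = 4 − 0 = 4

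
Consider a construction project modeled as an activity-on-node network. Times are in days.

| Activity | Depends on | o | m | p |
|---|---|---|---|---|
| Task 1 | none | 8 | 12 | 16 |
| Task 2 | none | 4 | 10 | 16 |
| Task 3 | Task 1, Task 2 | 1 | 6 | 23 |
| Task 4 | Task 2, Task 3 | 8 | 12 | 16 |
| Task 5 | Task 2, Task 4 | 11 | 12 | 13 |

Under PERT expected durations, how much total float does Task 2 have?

te_Task 1 = (8 + 4·12 + 16)/6 = 72/6 = 12
te_Task 2 = (4 + 4·10 + 16)/6 = 60/6 = 10
te_Task 3 = (1 + 4·6 + 23)/6 = 48/6 = 8
te_Task 4 = (8 + 4·12 + 16)/6 = 72/6 = 12
te_Task 5 = (11 + 4·12 + 13)/6 = 72/6 = 12

Forward pass:
ES_Task 1 = 0; EF_Task 1 = 12
ES_Task 2 = 0; EF_Task 2 = 10
ES_Task 3 = max(EF_Task 1=12, EF_Task 2=10) = 12; EF_Task 3 = 12+8 = 20
ES_Task 4 = max(EF_Task 2=10, EF_Task 3=20) = 20; EF_Task 4 = 20+12 = 32
ES_Task 5 = max(EF_Task 2=10, EF_Task 4=32) = 32; EF_Task 5 = 32+12 = 44
Expected project duration μ = 44 days. Critical path: Task 1 → Task 3 → Task 4 → Task 5.

Backward pass:
LF_Task 5 = 44; LS_Task 5 = 44−12 = 32
LF_Task 4 = LS_Task 5 = 32; LS_Task 4 = 32−12 = 20
LF_Task 3 = LS_Task 4 = 20; LS_Task 3 = 20−8 = 12
LF_Task 2 = min(LS_Task 3=12, LS_Task 4=20, LS_Task 5=32) = 12; LS_Task 2 = 12−10 = 2
LF_Task 1 = LS_Task 3 = 12; LS_Task 1 = 12−12 = 0
Slack_Task 2 = LS_Task 2 − ES_Task 2 = 2 − 0 = 2

2 days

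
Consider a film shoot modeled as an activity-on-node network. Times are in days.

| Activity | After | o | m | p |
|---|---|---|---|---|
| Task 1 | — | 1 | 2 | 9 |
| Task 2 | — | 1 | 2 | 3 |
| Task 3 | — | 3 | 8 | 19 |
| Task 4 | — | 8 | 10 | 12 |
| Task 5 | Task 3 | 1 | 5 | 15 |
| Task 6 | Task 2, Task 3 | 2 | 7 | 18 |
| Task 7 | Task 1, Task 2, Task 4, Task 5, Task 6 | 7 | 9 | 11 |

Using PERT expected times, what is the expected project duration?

te_Task 1 = (1 + 4·2 + 9)/6 = 18/6 = 3
te_Task 2 = (1 + 4·2 + 3)/6 = 12/6 = 2
te_Task 3 = (3 + 4·8 + 19)/6 = 54/6 = 9
te_Task 4 = (8 + 4·10 + 12)/6 = 60/6 = 10
te_Task 5 = (1 + 4·5 + 15)/6 = 36/6 = 6
te_Task 6 = (2 + 4·7 + 18)/6 = 48/6 = 8
te_Task 7 = (7 + 4·9 + 11)/6 = 54/6 = 9

Forward pass:
ES_Task 1 = 0; EF_Task 1 = 3
ES_Task 2 = 0; EF_Task 2 = 2
ES_Task 3 = 0; EF_Task 3 = 9
ES_Task 4 = 0; EF_Task 4 = 10
ES_Task 5 = 9; EF_Task 5 = 9+6 = 15
ES_Task 6 = max(EF_Task 2=2, EF_Task 3=9) = 9; EF_Task 6 = 9+8 = 17
ES_Task 7 = max(EF_Task 1=3, EF_Task 2=2, EF_Task 4=10, EF_Task 5=15, EF_Task 6=17) = 17; EF_Task 7 = 17+9 = 26
Expected project duration μ = 26 days. Critical path: Task 3 → Task 6 → Task 7.

26 days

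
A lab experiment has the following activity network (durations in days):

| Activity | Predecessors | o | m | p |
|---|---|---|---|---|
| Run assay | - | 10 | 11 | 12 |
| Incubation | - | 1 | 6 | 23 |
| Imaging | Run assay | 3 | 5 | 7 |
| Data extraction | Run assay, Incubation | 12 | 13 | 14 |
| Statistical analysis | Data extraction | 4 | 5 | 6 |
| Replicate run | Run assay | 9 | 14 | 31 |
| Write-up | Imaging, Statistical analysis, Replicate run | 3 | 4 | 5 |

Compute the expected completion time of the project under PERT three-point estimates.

te_Run assay = (10 + 4·11 + 12)/6 = 66/6 = 11
te_Incubation = (1 + 4·6 + 23)/6 = 48/6 = 8
te_Imaging = (3 + 4·5 + 7)/6 = 30/6 = 5
te_Data extraction = (12 + 4·13 + 14)/6 = 78/6 = 13
te_Statistical analysis = (4 + 4·5 + 6)/6 = 30/6 = 5
te_Replicate run = (9 + 4·14 + 31)/6 = 96/6 = 16
te_Write-up = (3 + 4·4 + 5)/6 = 24/6 = 4

Forward pass:
ES_Run assay = 0; EF_Run assay = 11
ES_Incubation = 0; EF_Incubation = 8
ES_Imaging = 11; EF_Imaging = 11+5 = 16
ES_Data extraction = max(EF_Run assay=11, EF_Incubation=8) = 11; EF_Data extraction = 11+13 = 24
ES_Statistical analysis = 24; EF_Statistical analysis = 24+5 = 29
ES_Replicate run = 11; EF_Replicate run = 11+16 = 27
ES_Write-up = max(EF_Imaging=16, EF_Statistical analysis=29, EF_Replicate run=27) = 29; EF_Write-up = 29+4 = 33
Expected project duration μ = 33 days. Critical path: Run assay → Data extraction → Statistical analysis → Write-up.

33 days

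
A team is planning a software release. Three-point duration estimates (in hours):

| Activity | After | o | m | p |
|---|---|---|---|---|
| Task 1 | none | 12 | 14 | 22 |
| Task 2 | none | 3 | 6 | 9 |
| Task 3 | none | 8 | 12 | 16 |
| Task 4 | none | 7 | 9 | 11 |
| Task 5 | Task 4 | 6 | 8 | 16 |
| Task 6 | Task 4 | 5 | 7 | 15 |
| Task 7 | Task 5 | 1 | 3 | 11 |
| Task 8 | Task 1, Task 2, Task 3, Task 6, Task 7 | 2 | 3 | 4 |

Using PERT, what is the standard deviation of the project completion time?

2.47 hours

te_Task 1 = (12 + 4·14 + 22)/6 = 90/6 = 15; σ²_Task 1 = ((22−12)/6)² = 2.778
te_Task 2 = (3 + 4·6 + 9)/6 = 36/6 = 6; σ²_Task 2 = ((9−3)/6)² = 1.000
te_Task 3 = (8 + 4·12 + 16)/6 = 72/6 = 12; σ²_Task 3 = ((16−8)/6)² = 1.778
te_Task 4 = (7 + 4·9 + 11)/6 = 54/6 = 9; σ²_Task 4 = ((11−7)/6)² = 0.444
te_Task 5 = (6 + 4·8 + 16)/6 = 54/6 = 9; σ²_Task 5 = ((16−6)/6)² = 2.778
te_Task 6 = (5 + 4·7 + 15)/6 = 48/6 = 8; σ²_Task 6 = ((15−5)/6)² = 2.778
te_Task 7 = (1 + 4·3 + 11)/6 = 24/6 = 4; σ²_Task 7 = ((11−1)/6)² = 2.778
te_Task 8 = (2 + 4·3 + 4)/6 = 18/6 = 3; σ²_Task 8 = ((4−2)/6)² = 0.111

Forward pass:
ES_Task 1 = 0; EF_Task 1 = 15
ES_Task 2 = 0; EF_Task 2 = 6
ES_Task 3 = 0; EF_Task 3 = 12
ES_Task 4 = 0; EF_Task 4 = 9
ES_Task 5 = 9; EF_Task 5 = 9+9 = 18
ES_Task 6 = 9; EF_Task 6 = 9+8 = 17
ES_Task 7 = 18; EF_Task 7 = 18+4 = 22
ES_Task 8 = max(EF_Task 1=15, EF_Task 2=6, EF_Task 3=12, EF_Task 6=17, EF_Task 7=22) = 22; EF_Task 8 = 22+3 = 25
Expected project duration μ = 25 hours. Critical path: Task 4 → Task 5 → Task 7 → Task 8.

Variance along critical path = 0.444 + 2.778 + 2.778 + 0.111 = 6.111
σ = √6.111 = 2.472 hours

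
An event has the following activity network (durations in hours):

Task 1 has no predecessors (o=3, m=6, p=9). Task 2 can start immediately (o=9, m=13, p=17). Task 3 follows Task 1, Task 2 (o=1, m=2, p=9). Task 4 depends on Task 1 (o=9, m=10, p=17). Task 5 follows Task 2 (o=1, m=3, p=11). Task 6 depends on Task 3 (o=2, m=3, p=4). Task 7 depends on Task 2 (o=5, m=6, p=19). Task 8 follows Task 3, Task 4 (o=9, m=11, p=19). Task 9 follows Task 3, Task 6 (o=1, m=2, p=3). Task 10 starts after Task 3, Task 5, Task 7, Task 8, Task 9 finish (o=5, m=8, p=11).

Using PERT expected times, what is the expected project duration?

37 hours

te_Task 1 = (3 + 4·6 + 9)/6 = 36/6 = 6
te_Task 2 = (9 + 4·13 + 17)/6 = 78/6 = 13
te_Task 3 = (1 + 4·2 + 9)/6 = 18/6 = 3
te_Task 4 = (9 + 4·10 + 17)/6 = 66/6 = 11
te_Task 5 = (1 + 4·3 + 11)/6 = 24/6 = 4
te_Task 6 = (2 + 4·3 + 4)/6 = 18/6 = 3
te_Task 7 = (5 + 4·6 + 19)/6 = 48/6 = 8
te_Task 8 = (9 + 4·11 + 19)/6 = 72/6 = 12
te_Task 9 = (1 + 4·2 + 3)/6 = 12/6 = 2
te_Task 10 = (5 + 4·8 + 11)/6 = 48/6 = 8

Forward pass:
ES_Task 1 = 0; EF_Task 1 = 6
ES_Task 2 = 0; EF_Task 2 = 13
ES_Task 3 = max(EF_Task 1=6, EF_Task 2=13) = 13; EF_Task 3 = 13+3 = 16
ES_Task 4 = 6; EF_Task 4 = 6+11 = 17
ES_Task 5 = 13; EF_Task 5 = 13+4 = 17
ES_Task 6 = 16; EF_Task 6 = 16+3 = 19
ES_Task 7 = 13; EF_Task 7 = 13+8 = 21
ES_Task 8 = max(EF_Task 3=16, EF_Task 4=17) = 17; EF_Task 8 = 17+12 = 29
ES_Task 9 = max(EF_Task 3=16, EF_Task 6=19) = 19; EF_Task 9 = 19+2 = 21
ES_Task 10 = max(EF_Task 3=16, EF_Task 5=17, EF_Task 7=21, EF_Task 8=29, EF_Task 9=21) = 29; EF_Task 10 = 29+8 = 37
Expected project duration μ = 37 hours. Critical path: Task 1 → Task 4 → Task 8 → Task 10.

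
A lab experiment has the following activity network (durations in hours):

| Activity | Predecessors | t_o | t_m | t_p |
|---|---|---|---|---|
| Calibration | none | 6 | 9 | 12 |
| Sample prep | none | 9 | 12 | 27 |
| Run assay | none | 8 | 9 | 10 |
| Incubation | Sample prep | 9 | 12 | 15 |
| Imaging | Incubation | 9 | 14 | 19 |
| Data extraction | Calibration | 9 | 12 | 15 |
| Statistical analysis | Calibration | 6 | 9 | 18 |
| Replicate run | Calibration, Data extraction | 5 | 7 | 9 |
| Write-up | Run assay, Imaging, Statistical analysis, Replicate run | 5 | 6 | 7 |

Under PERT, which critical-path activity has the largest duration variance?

te_Calibration = (6 + 4·9 + 12)/6 = 54/6 = 9; σ²_Calibration = ((12−6)/6)² = 1.000
te_Sample prep = (9 + 4·12 + 27)/6 = 84/6 = 14; σ²_Sample prep = ((27−9)/6)² = 9.000
te_Run assay = (8 + 4·9 + 10)/6 = 54/6 = 9; σ²_Run assay = ((10−8)/6)² = 0.111
te_Incubation = (9 + 4·12 + 15)/6 = 72/6 = 12; σ²_Incubation = ((15−9)/6)² = 1.000
te_Imaging = (9 + 4·14 + 19)/6 = 84/6 = 14; σ²_Imaging = ((19−9)/6)² = 2.778
te_Data extraction = (9 + 4·12 + 15)/6 = 72/6 = 12; σ²_Data extraction = ((15−9)/6)² = 1.000
te_Statistical analysis = (6 + 4·9 + 18)/6 = 60/6 = 10; σ²_Statistical analysis = ((18−6)/6)² = 4.000
te_Replicate run = (5 + 4·7 + 9)/6 = 42/6 = 7; σ²_Replicate run = ((9−5)/6)² = 0.444
te_Write-up = (5 + 4·6 + 7)/6 = 36/6 = 6; σ²_Write-up = ((7−5)/6)² = 0.111

Forward pass:
ES_Calibration = 0; EF_Calibration = 9
ES_Sample prep = 0; EF_Sample prep = 14
ES_Run assay = 0; EF_Run assay = 9
ES_Incubation = 14; EF_Incubation = 14+12 = 26
ES_Imaging = 26; EF_Imaging = 26+14 = 40
ES_Data extraction = 9; EF_Data extraction = 9+12 = 21
ES_Statistical analysis = 9; EF_Statistical analysis = 9+10 = 19
ES_Replicate run = max(EF_Calibration=9, EF_Data extraction=21) = 21; EF_Replicate run = 21+7 = 28
ES_Write-up = max(EF_Run assay=9, EF_Imaging=40, EF_Statistical analysis=19, EF_Replicate run=28) = 40; EF_Write-up = 40+6 = 46
Expected project duration μ = 46 hours. Critical path: Sample prep → Incubation → Imaging → Write-up.

Variances on critical path: σ²_Sample prep=9.000, σ²_Incubation=1.000, σ²_Imaging=2.778, σ²_Write-up=0.111.
Largest is σ²_Sample prep = 9.000.

Sample prep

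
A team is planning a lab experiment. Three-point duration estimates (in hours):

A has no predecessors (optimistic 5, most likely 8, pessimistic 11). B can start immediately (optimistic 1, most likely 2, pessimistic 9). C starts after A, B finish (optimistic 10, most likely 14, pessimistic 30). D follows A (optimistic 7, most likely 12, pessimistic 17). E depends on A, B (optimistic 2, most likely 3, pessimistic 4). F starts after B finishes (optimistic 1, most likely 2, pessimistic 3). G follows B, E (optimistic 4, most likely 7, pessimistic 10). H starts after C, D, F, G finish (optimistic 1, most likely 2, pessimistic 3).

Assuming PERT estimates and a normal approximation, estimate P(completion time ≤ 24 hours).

0.284

te_A = (5 + 4·8 + 11)/6 = 48/6 = 8; σ²_A = ((11−5)/6)² = 1.000
te_B = (1 + 4·2 + 9)/6 = 18/6 = 3; σ²_B = ((9−1)/6)² = 1.778
te_C = (10 + 4·14 + 30)/6 = 96/6 = 16; σ²_C = ((30−10)/6)² = 11.111
te_D = (7 + 4·12 + 17)/6 = 72/6 = 12; σ²_D = ((17−7)/6)² = 2.778
te_E = (2 + 4·3 + 4)/6 = 18/6 = 3; σ²_E = ((4−2)/6)² = 0.111
te_F = (1 + 4·2 + 3)/6 = 12/6 = 2; σ²_F = ((3−1)/6)² = 0.111
te_G = (4 + 4·7 + 10)/6 = 42/6 = 7; σ²_G = ((10−4)/6)² = 1.000
te_H = (1 + 4·2 + 3)/6 = 12/6 = 2; σ²_H = ((3−1)/6)² = 0.111

Forward pass:
ES_A = 0; EF_A = 8
ES_B = 0; EF_B = 3
ES_C = max(EF_A=8, EF_B=3) = 8; EF_C = 8+16 = 24
ES_D = 8; EF_D = 8+12 = 20
ES_E = max(EF_A=8, EF_B=3) = 8; EF_E = 8+3 = 11
ES_F = 3; EF_F = 3+2 = 5
ES_G = max(EF_B=3, EF_E=11) = 11; EF_G = 11+7 = 18
ES_H = max(EF_C=24, EF_D=20, EF_F=5, EF_G=18) = 24; EF_H = 24+2 = 26
Expected project duration μ = 26 hours. Critical path: A → C → H.

Variance along critical path = 1.000 + 11.111 + 0.111 = 12.222; σ = √12.222 = 3.496 hours.
Z = (24 − 26) / 3.496 = -0.572
P(T ≤ 24) = Φ(-0.572) ≈ 0.284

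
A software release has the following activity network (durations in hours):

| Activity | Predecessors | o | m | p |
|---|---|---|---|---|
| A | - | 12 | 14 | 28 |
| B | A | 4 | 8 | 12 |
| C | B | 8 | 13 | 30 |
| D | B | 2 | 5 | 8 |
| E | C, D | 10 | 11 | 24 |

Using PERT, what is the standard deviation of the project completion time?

5.27 hours

te_A = (12 + 4·14 + 28)/6 = 96/6 = 16; σ²_A = ((28−12)/6)² = 7.111
te_B = (4 + 4·8 + 12)/6 = 48/6 = 8; σ²_B = ((12−4)/6)² = 1.778
te_C = (8 + 4·13 + 30)/6 = 90/6 = 15; σ²_C = ((30−8)/6)² = 13.444
te_D = (2 + 4·5 + 8)/6 = 30/6 = 5; σ²_D = ((8−2)/6)² = 1.000
te_E = (10 + 4·11 + 24)/6 = 78/6 = 13; σ²_E = ((24−10)/6)² = 5.444

Forward pass:
ES_A = 0; EF_A = 16
ES_B = 16; EF_B = 16+8 = 24
ES_C = 24; EF_C = 24+15 = 39
ES_D = 24; EF_D = 24+5 = 29
ES_E = max(EF_C=39, EF_D=29) = 39; EF_E = 39+13 = 52
Expected project duration μ = 52 hours. Critical path: A → B → C → E.

Variance along critical path = 7.111 + 1.778 + 13.444 + 5.444 = 27.778
σ = √27.778 = 5.270 hours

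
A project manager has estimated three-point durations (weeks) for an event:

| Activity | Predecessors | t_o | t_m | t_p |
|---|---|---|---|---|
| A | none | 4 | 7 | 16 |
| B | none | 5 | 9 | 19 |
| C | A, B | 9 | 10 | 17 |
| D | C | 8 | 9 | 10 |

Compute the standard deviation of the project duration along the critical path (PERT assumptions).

2.71 weeks

te_A = (4 + 4·7 + 16)/6 = 48/6 = 8; σ²_A = ((16−4)/6)² = 4.000
te_B = (5 + 4·9 + 19)/6 = 60/6 = 10; σ²_B = ((19−5)/6)² = 5.444
te_C = (9 + 4·10 + 17)/6 = 66/6 = 11; σ²_C = ((17−9)/6)² = 1.778
te_D = (8 + 4·9 + 10)/6 = 54/6 = 9; σ²_D = ((10−8)/6)² = 0.111

Forward pass:
ES_A = 0; EF_A = 8
ES_B = 0; EF_B = 10
ES_C = max(EF_A=8, EF_B=10) = 10; EF_C = 10+11 = 21
ES_D = 21; EF_D = 21+9 = 30
Expected project duration μ = 30 weeks. Critical path: B → C → D.

Variance along critical path = 5.444 + 1.778 + 0.111 = 7.333
σ = √7.333 = 2.708 weeks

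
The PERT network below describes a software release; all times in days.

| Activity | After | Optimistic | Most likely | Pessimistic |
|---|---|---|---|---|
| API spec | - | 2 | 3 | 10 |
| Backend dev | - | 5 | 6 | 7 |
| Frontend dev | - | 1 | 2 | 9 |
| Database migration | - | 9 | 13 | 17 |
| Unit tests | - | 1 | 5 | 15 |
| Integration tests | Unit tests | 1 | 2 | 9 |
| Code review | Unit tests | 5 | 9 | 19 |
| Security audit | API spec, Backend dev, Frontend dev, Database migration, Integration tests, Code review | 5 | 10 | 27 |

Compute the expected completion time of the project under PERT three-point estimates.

te_API spec = (2 + 4·3 + 10)/6 = 24/6 = 4
te_Backend dev = (5 + 4·6 + 7)/6 = 36/6 = 6
te_Frontend dev = (1 + 4·2 + 9)/6 = 18/6 = 3
te_Database migration = (9 + 4·13 + 17)/6 = 78/6 = 13
te_Unit tests = (1 + 4·5 + 15)/6 = 36/6 = 6
te_Integration tests = (1 + 4·2 + 9)/6 = 18/6 = 3
te_Code review = (5 + 4·9 + 19)/6 = 60/6 = 10
te_Security audit = (5 + 4·10 + 27)/6 = 72/6 = 12

Forward pass:
ES_API spec = 0; EF_API spec = 4
ES_Backend dev = 0; EF_Backend dev = 6
ES_Frontend dev = 0; EF_Frontend dev = 3
ES_Database migration = 0; EF_Database migration = 13
ES_Unit tests = 0; EF_Unit tests = 6
ES_Integration tests = 6; EF_Integration tests = 6+3 = 9
ES_Code review = 6; EF_Code review = 6+10 = 16
ES_Security audit = max(EF_API spec=4, EF_Backend dev=6, EF_Frontend dev=3, EF_Database migration=13, EF_Integration tests=9, EF_Code review=16) = 16; EF_Security audit = 16+12 = 28
Expected project duration μ = 28 days. Critical path: Unit tests → Code review → Security audit.

28 days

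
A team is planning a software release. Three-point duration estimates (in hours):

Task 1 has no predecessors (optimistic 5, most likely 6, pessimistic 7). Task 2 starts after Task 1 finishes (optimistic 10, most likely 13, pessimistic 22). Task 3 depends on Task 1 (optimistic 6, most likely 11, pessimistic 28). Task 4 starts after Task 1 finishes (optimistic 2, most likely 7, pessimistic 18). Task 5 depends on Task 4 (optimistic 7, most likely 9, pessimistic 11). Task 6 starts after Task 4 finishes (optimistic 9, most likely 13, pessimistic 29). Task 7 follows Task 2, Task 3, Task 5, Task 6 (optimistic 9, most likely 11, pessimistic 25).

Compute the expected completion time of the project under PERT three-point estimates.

42 hours

te_Task 1 = (5 + 4·6 + 7)/6 = 36/6 = 6
te_Task 2 = (10 + 4·13 + 22)/6 = 84/6 = 14
te_Task 3 = (6 + 4·11 + 28)/6 = 78/6 = 13
te_Task 4 = (2 + 4·7 + 18)/6 = 48/6 = 8
te_Task 5 = (7 + 4·9 + 11)/6 = 54/6 = 9
te_Task 6 = (9 + 4·13 + 29)/6 = 90/6 = 15
te_Task 7 = (9 + 4·11 + 25)/6 = 78/6 = 13

Forward pass:
ES_Task 1 = 0; EF_Task 1 = 6
ES_Task 2 = 6; EF_Task 2 = 6+14 = 20
ES_Task 3 = 6; EF_Task 3 = 6+13 = 19
ES_Task 4 = 6; EF_Task 4 = 6+8 = 14
ES_Task 5 = 14; EF_Task 5 = 14+9 = 23
ES_Task 6 = 14; EF_Task 6 = 14+15 = 29
ES_Task 7 = max(EF_Task 2=20, EF_Task 3=19, EF_Task 5=23, EF_Task 6=29) = 29; EF_Task 7 = 29+13 = 42
Expected project duration μ = 42 hours. Critical path: Task 1 → Task 4 → Task 6 → Task 7.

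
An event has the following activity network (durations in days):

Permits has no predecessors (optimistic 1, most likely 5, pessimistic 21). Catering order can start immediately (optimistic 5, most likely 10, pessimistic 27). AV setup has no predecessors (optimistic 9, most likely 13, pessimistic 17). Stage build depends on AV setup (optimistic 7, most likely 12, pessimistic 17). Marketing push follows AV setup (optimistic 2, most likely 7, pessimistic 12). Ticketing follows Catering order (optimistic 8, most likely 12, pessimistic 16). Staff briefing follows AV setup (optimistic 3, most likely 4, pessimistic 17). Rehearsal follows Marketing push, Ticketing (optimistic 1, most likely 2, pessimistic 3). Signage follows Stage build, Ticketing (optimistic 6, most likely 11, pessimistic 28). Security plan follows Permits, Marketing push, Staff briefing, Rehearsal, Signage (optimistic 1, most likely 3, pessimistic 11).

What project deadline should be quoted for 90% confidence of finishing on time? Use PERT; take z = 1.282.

47.8 days

te_Permits = (1 + 4·5 + 21)/6 = 42/6 = 7; σ²_Permits = ((21−1)/6)² = 11.111
te_Catering order = (5 + 4·10 + 27)/6 = 72/6 = 12; σ²_Catering order = ((27−5)/6)² = 13.444
te_AV setup = (9 + 4·13 + 17)/6 = 78/6 = 13; σ²_AV setup = ((17−9)/6)² = 1.778
te_Stage build = (7 + 4·12 + 17)/6 = 72/6 = 12; σ²_Stage build = ((17−7)/6)² = 2.778
te_Marketing push = (2 + 4·7 + 12)/6 = 42/6 = 7; σ²_Marketing push = ((12−2)/6)² = 2.778
te_Ticketing = (8 + 4·12 + 16)/6 = 72/6 = 12; σ²_Ticketing = ((16−8)/6)² = 1.778
te_Staff briefing = (3 + 4·4 + 17)/6 = 36/6 = 6; σ²_Staff briefing = ((17−3)/6)² = 5.444
te_Rehearsal = (1 + 4·2 + 3)/6 = 12/6 = 2; σ²_Rehearsal = ((3−1)/6)² = 0.111
te_Signage = (6 + 4·11 + 28)/6 = 78/6 = 13; σ²_Signage = ((28−6)/6)² = 13.444
te_Security plan = (1 + 4·3 + 11)/6 = 24/6 = 4; σ²_Security plan = ((11−1)/6)² = 2.778

Forward pass:
ES_Permits = 0; EF_Permits = 7
ES_Catering order = 0; EF_Catering order = 12
ES_AV setup = 0; EF_AV setup = 13
ES_Stage build = 13; EF_Stage build = 13+12 = 25
ES_Marketing push = 13; EF_Marketing push = 13+7 = 20
ES_Ticketing = 12; EF_Ticketing = 12+12 = 24
ES_Staff briefing = 13; EF_Staff briefing = 13+6 = 19
ES_Rehearsal = max(EF_Marketing push=20, EF_Ticketing=24) = 24; EF_Rehearsal = 24+2 = 26
ES_Signage = max(EF_Stage build=25, EF_Ticketing=24) = 25; EF_Signage = 25+13 = 38
ES_Security plan = max(EF_Permits=7, EF_Marketing push=20, EF_Staff briefing=19, EF_Rehearsal=26, EF_Signage=38) = 38; EF_Security plan = 38+4 = 42
Expected project duration μ = 42 days. Critical path: AV setup → Stage build → Signage → Security plan.

Variance along critical path = 1.778 + 2.778 + 13.444 + 2.778 = 20.778; σ = 4.558 days.
D = μ + z·σ = 42 + 1.282·4.558 = 47.8 days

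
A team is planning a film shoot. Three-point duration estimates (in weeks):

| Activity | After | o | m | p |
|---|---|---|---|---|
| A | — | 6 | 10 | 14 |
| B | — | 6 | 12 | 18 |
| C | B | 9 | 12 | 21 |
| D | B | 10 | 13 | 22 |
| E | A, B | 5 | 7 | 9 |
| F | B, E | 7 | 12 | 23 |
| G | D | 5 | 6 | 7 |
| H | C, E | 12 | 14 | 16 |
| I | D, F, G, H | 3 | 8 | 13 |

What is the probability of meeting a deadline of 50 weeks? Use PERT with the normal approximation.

0.815

te_A = (6 + 4·10 + 14)/6 = 60/6 = 10; σ²_A = ((14−6)/6)² = 1.778
te_B = (6 + 4·12 + 18)/6 = 72/6 = 12; σ²_B = ((18−6)/6)² = 4.000
te_C = (9 + 4·12 + 21)/6 = 78/6 = 13; σ²_C = ((21−9)/6)² = 4.000
te_D = (10 + 4·13 + 22)/6 = 84/6 = 14; σ²_D = ((22−10)/6)² = 4.000
te_E = (5 + 4·7 + 9)/6 = 42/6 = 7; σ²_E = ((9−5)/6)² = 0.444
te_F = (7 + 4·12 + 23)/6 = 78/6 = 13; σ²_F = ((23−7)/6)² = 7.111
te_G = (5 + 4·6 + 7)/6 = 36/6 = 6; σ²_G = ((7−5)/6)² = 0.111
te_H = (12 + 4·14 + 16)/6 = 84/6 = 14; σ²_H = ((16−12)/6)² = 0.444
te_I = (3 + 4·8 + 13)/6 = 48/6 = 8; σ²_I = ((13−3)/6)² = 2.778

Forward pass:
ES_A = 0; EF_A = 10
ES_B = 0; EF_B = 12
ES_C = 12; EF_C = 12+13 = 25
ES_D = 12; EF_D = 12+14 = 26
ES_E = max(EF_A=10, EF_B=12) = 12; EF_E = 12+7 = 19
ES_F = max(EF_B=12, EF_E=19) = 19; EF_F = 19+13 = 32
ES_G = 26; EF_G = 26+6 = 32
ES_H = max(EF_C=25, EF_E=19) = 25; EF_H = 25+14 = 39
ES_I = max(EF_D=26, EF_F=32, EF_G=32, EF_H=39) = 39; EF_I = 39+8 = 47
Expected project duration μ = 47 weeks. Critical path: B → C → H → I.

Variance along critical path = 4.000 + 4.000 + 0.444 + 2.778 = 11.222; σ = √11.222 = 3.350 weeks.
Z = (50 − 47) / 3.350 = 0.896
P(T ≤ 50) = Φ(0.896) ≈ 0.815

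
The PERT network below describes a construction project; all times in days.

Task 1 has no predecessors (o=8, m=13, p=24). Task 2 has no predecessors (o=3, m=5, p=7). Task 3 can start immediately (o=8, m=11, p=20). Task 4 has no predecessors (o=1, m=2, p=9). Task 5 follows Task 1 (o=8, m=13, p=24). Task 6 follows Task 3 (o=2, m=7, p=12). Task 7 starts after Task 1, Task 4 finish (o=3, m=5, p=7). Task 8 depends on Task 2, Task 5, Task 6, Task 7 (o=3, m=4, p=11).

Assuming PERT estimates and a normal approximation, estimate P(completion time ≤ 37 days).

0.841

te_Task 1 = (8 + 4·13 + 24)/6 = 84/6 = 14; σ²_Task 1 = ((24−8)/6)² = 7.111
te_Task 2 = (3 + 4·5 + 7)/6 = 30/6 = 5; σ²_Task 2 = ((7−3)/6)² = 0.444
te_Task 3 = (8 + 4·11 + 20)/6 = 72/6 = 12; σ²_Task 3 = ((20−8)/6)² = 4.000
te_Task 4 = (1 + 4·2 + 9)/6 = 18/6 = 3; σ²_Task 4 = ((9−1)/6)² = 1.778
te_Task 5 = (8 + 4·13 + 24)/6 = 84/6 = 14; σ²_Task 5 = ((24−8)/6)² = 7.111
te_Task 6 = (2 + 4·7 + 12)/6 = 42/6 = 7; σ²_Task 6 = ((12−2)/6)² = 2.778
te_Task 7 = (3 + 4·5 + 7)/6 = 30/6 = 5; σ²_Task 7 = ((7−3)/6)² = 0.444
te_Task 8 = (3 + 4·4 + 11)/6 = 30/6 = 5; σ²_Task 8 = ((11−3)/6)² = 1.778

Forward pass:
ES_Task 1 = 0; EF_Task 1 = 14
ES_Task 2 = 0; EF_Task 2 = 5
ES_Task 3 = 0; EF_Task 3 = 12
ES_Task 4 = 0; EF_Task 4 = 3
ES_Task 5 = 14; EF_Task 5 = 14+14 = 28
ES_Task 6 = 12; EF_Task 6 = 12+7 = 19
ES_Task 7 = max(EF_Task 1=14, EF_Task 4=3) = 14; EF_Task 7 = 14+5 = 19
ES_Task 8 = max(EF_Task 2=5, EF_Task 5=28, EF_Task 6=19, EF_Task 7=19) = 28; EF_Task 8 = 28+5 = 33
Expected project duration μ = 33 days. Critical path: Task 1 → Task 5 → Task 8.

Variance along critical path = 7.111 + 7.111 + 1.778 = 16.000; σ = √16.000 = 4.000 days.
Z = (37 − 33) / 4.000 = 1.000
P(T ≤ 37) = Φ(1.000) ≈ 0.841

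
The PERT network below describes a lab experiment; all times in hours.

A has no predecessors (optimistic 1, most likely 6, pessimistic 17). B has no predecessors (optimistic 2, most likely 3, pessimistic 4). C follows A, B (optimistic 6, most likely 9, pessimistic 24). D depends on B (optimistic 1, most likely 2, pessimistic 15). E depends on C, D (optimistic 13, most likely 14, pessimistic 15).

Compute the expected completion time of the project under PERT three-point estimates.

te_A = (1 + 4·6 + 17)/6 = 42/6 = 7
te_B = (2 + 4·3 + 4)/6 = 18/6 = 3
te_C = (6 + 4·9 + 24)/6 = 66/6 = 11
te_D = (1 + 4·2 + 15)/6 = 24/6 = 4
te_E = (13 + 4·14 + 15)/6 = 84/6 = 14

Forward pass:
ES_A = 0; EF_A = 7
ES_B = 0; EF_B = 3
ES_C = max(EF_A=7, EF_B=3) = 7; EF_C = 7+11 = 18
ES_D = 3; EF_D = 3+4 = 7
ES_E = max(EF_C=18, EF_D=7) = 18; EF_E = 18+14 = 32
Expected project duration μ = 32 hours. Critical path: A → C → E.

32 hours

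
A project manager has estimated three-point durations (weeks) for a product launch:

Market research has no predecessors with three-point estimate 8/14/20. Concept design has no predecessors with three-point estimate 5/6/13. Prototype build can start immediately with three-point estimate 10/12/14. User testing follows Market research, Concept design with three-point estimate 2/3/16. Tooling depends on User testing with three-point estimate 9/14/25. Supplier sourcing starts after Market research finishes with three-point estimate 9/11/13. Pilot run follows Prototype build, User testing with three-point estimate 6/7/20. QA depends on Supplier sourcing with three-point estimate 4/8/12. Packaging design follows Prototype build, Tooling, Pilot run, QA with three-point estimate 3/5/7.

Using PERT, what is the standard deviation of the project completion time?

te_Market research = (8 + 4·14 + 20)/6 = 84/6 = 14; σ²_Market research = ((20−8)/6)² = 4.000
te_Concept design = (5 + 4·6 + 13)/6 = 42/6 = 7; σ²_Concept design = ((13−5)/6)² = 1.778
te_Prototype build = (10 + 4·12 + 14)/6 = 72/6 = 12; σ²_Prototype build = ((14−10)/6)² = 0.444
te_User testing = (2 + 4·3 + 16)/6 = 30/6 = 5; σ²_User testing = ((16−2)/6)² = 5.444
te_Tooling = (9 + 4·14 + 25)/6 = 90/6 = 15; σ²_Tooling = ((25−9)/6)² = 7.111
te_Supplier sourcing = (9 + 4·11 + 13)/6 = 66/6 = 11; σ²_Supplier sourcing = ((13−9)/6)² = 0.444
te_Pilot run = (6 + 4·7 + 20)/6 = 54/6 = 9; σ²_Pilot run = ((20−6)/6)² = 5.444
te_QA = (4 + 4·8 + 12)/6 = 48/6 = 8; σ²_QA = ((12−4)/6)² = 1.778
te_Packaging design = (3 + 4·5 + 7)/6 = 30/6 = 5; σ²_Packaging design = ((7−3)/6)² = 0.444

Forward pass:
ES_Market research = 0; EF_Market research = 14
ES_Concept design = 0; EF_Concept design = 7
ES_Prototype build = 0; EF_Prototype build = 12
ES_User testing = max(EF_Market research=14, EF_Concept design=7) = 14; EF_User testing = 14+5 = 19
ES_Tooling = 19; EF_Tooling = 19+15 = 34
ES_Supplier sourcing = 14; EF_Supplier sourcing = 14+11 = 25
ES_Pilot run = max(EF_Prototype build=12, EF_User testing=19) = 19; EF_Pilot run = 19+9 = 28
ES_QA = 25; EF_QA = 25+8 = 33
ES_Packaging design = max(EF_Prototype build=12, EF_Tooling=34, EF_Pilot run=28, EF_QA=33) = 34; EF_Packaging design = 34+5 = 39
Expected project duration μ = 39 weeks. Critical path: Market research → User testing → Tooling → Packaging design.

Variance along critical path = 4.000 + 5.444 + 7.111 + 0.444 = 17.000
σ = √17.000 = 4.123 weeks

4.12 weeks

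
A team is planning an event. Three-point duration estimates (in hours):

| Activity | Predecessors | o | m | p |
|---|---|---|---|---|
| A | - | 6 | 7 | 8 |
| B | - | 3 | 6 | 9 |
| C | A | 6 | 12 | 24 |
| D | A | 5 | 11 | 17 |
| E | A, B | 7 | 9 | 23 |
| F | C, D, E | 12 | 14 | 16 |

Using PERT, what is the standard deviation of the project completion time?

te_A = (6 + 4·7 + 8)/6 = 42/6 = 7; σ²_A = ((8−6)/6)² = 0.111
te_B = (3 + 4·6 + 9)/6 = 36/6 = 6; σ²_B = ((9−3)/6)² = 1.000
te_C = (6 + 4·12 + 24)/6 = 78/6 = 13; σ²_C = ((24−6)/6)² = 9.000
te_D = (5 + 4·11 + 17)/6 = 66/6 = 11; σ²_D = ((17−5)/6)² = 4.000
te_E = (7 + 4·9 + 23)/6 = 66/6 = 11; σ²_E = ((23−7)/6)² = 7.111
te_F = (12 + 4·14 + 16)/6 = 84/6 = 14; σ²_F = ((16−12)/6)² = 0.444

Forward pass:
ES_A = 0; EF_A = 7
ES_B = 0; EF_B = 6
ES_C = 7; EF_C = 7+13 = 20
ES_D = 7; EF_D = 7+11 = 18
ES_E = max(EF_A=7, EF_B=6) = 7; EF_E = 7+11 = 18
ES_F = max(EF_C=20, EF_D=18, EF_E=18) = 20; EF_F = 20+14 = 34
Expected project duration μ = 34 hours. Critical path: A → C → F.

Variance along critical path = 0.111 + 9.000 + 0.444 = 9.556
σ = √9.556 = 3.091 hours

3.09 hours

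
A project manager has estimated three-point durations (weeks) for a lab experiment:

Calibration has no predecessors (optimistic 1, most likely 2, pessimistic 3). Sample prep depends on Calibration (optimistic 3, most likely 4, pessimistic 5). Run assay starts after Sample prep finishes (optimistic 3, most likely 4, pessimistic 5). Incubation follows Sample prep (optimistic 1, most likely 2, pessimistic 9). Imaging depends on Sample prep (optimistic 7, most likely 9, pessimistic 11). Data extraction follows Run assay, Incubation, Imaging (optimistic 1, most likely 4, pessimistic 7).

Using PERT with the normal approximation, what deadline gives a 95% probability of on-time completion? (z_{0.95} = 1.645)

21.1 weeks

te_Calibration = (1 + 4·2 + 3)/6 = 12/6 = 2; σ²_Calibration = ((3−1)/6)² = 0.111
te_Sample prep = (3 + 4·4 + 5)/6 = 24/6 = 4; σ²_Sample prep = ((5−3)/6)² = 0.111
te_Run assay = (3 + 4·4 + 5)/6 = 24/6 = 4; σ²_Run assay = ((5−3)/6)² = 0.111
te_Incubation = (1 + 4·2 + 9)/6 = 18/6 = 3; σ²_Incubation = ((9−1)/6)² = 1.778
te_Imaging = (7 + 4·9 + 11)/6 = 54/6 = 9; σ²_Imaging = ((11−7)/6)² = 0.444
te_Data extraction = (1 + 4·4 + 7)/6 = 24/6 = 4; σ²_Data extraction = ((7−1)/6)² = 1.000

Forward pass:
ES_Calibration = 0; EF_Calibration = 2
ES_Sample prep = 2; EF_Sample prep = 2+4 = 6
ES_Run assay = 6; EF_Run assay = 6+4 = 10
ES_Incubation = 6; EF_Incubation = 6+3 = 9
ES_Imaging = 6; EF_Imaging = 6+9 = 15
ES_Data extraction = max(EF_Run assay=10, EF_Incubation=9, EF_Imaging=15) = 15; EF_Data extraction = 15+4 = 19
Expected project duration μ = 19 weeks. Critical path: Calibration → Sample prep → Imaging → Data extraction.

Variance along critical path = 0.111 + 0.111 + 0.444 + 1.000 = 1.667; σ = 1.291 weeks.
D = μ + z·σ = 19 + 1.645·1.291 = 21.1 weeks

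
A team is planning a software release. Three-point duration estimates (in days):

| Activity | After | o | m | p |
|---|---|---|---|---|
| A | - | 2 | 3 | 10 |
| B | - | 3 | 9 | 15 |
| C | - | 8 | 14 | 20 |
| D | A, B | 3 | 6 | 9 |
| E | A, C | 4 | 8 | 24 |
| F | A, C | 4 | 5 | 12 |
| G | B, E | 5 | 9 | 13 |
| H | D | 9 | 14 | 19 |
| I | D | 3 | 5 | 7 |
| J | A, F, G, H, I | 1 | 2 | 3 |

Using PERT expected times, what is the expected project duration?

te_A = (2 + 4·3 + 10)/6 = 24/6 = 4
te_B = (3 + 4·9 + 15)/6 = 54/6 = 9
te_C = (8 + 4·14 + 20)/6 = 84/6 = 14
te_D = (3 + 4·6 + 9)/6 = 36/6 = 6
te_E = (4 + 4·8 + 24)/6 = 60/6 = 10
te_F = (4 + 4·5 + 12)/6 = 36/6 = 6
te_G = (5 + 4·9 + 13)/6 = 54/6 = 9
te_H = (9 + 4·14 + 19)/6 = 84/6 = 14
te_I = (3 + 4·5 + 7)/6 = 30/6 = 5
te_J = (1 + 4·2 + 3)/6 = 12/6 = 2

Forward pass:
ES_A = 0; EF_A = 4
ES_B = 0; EF_B = 9
ES_C = 0; EF_C = 14
ES_D = max(EF_A=4, EF_B=9) = 9; EF_D = 9+6 = 15
ES_E = max(EF_A=4, EF_C=14) = 14; EF_E = 14+10 = 24
ES_F = max(EF_A=4, EF_C=14) = 14; EF_F = 14+6 = 20
ES_G = max(EF_B=9, EF_E=24) = 24; EF_G = 24+9 = 33
ES_H = 15; EF_H = 15+14 = 29
ES_I = 15; EF_I = 15+5 = 20
ES_J = max(EF_A=4, EF_F=20, EF_G=33, EF_H=29, EF_I=20) = 33; EF_J = 33+2 = 35
Expected project duration μ = 35 days. Critical path: C → E → G → J.

35 days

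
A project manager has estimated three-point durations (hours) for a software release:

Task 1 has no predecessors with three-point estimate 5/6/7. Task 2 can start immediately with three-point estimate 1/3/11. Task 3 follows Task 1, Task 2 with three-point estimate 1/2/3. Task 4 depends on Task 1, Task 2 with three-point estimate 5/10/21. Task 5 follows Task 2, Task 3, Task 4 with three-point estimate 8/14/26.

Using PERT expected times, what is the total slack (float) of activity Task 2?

2 hours

te_Task 1 = (5 + 4·6 + 7)/6 = 36/6 = 6
te_Task 2 = (1 + 4·3 + 11)/6 = 24/6 = 4
te_Task 3 = (1 + 4·2 + 3)/6 = 12/6 = 2
te_Task 4 = (5 + 4·10 + 21)/6 = 66/6 = 11
te_Task 5 = (8 + 4·14 + 26)/6 = 90/6 = 15

Forward pass:
ES_Task 1 = 0; EF_Task 1 = 6
ES_Task 2 = 0; EF_Task 2 = 4
ES_Task 3 = max(EF_Task 1=6, EF_Task 2=4) = 6; EF_Task 3 = 6+2 = 8
ES_Task 4 = max(EF_Task 1=6, EF_Task 2=4) = 6; EF_Task 4 = 6+11 = 17
ES_Task 5 = max(EF_Task 2=4, EF_Task 3=8, EF_Task 4=17) = 17; EF_Task 5 = 17+15 = 32
Expected project duration μ = 32 hours. Critical path: Task 1 → Task 4 → Task 5.

Backward pass:
LF_Task 5 = 32; LS_Task 5 = 32−15 = 17
LF_Task 4 = LS_Task 5 = 17; LS_Task 4 = 17−11 = 6
LF_Task 3 = LS_Task 5 = 17; LS_Task 3 = 17−2 = 15
LF_Task 2 = min(LS_Task 3=15, LS_Task 4=6, LS_Task 5=17) = 6; LS_Task 2 = 6−4 = 2
LF_Task 1 = min(LS_Task 3=15, LS_Task 4=6) = 6; LS_Task 1 = 6−6 = 0
Slack_Task 2 = LS_Task 2 − ES_Task 2 = 2 − 0 = 2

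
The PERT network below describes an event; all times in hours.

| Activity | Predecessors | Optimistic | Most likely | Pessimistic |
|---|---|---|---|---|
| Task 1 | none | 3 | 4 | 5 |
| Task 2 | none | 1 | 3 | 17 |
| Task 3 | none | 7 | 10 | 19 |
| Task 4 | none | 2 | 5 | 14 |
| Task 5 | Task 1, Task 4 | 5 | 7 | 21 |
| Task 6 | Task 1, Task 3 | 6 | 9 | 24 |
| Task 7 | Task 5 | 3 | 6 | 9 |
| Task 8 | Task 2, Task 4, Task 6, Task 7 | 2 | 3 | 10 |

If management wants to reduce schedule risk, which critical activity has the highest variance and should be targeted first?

Task 6

te_Task 1 = (3 + 4·4 + 5)/6 = 24/6 = 4; σ²_Task 1 = ((5−3)/6)² = 0.111
te_Task 2 = (1 + 4·3 + 17)/6 = 30/6 = 5; σ²_Task 2 = ((17−1)/6)² = 7.111
te_Task 3 = (7 + 4·10 + 19)/6 = 66/6 = 11; σ²_Task 3 = ((19−7)/6)² = 4.000
te_Task 4 = (2 + 4·5 + 14)/6 = 36/6 = 6; σ²_Task 4 = ((14−2)/6)² = 4.000
te_Task 5 = (5 + 4·7 + 21)/6 = 54/6 = 9; σ²_Task 5 = ((21−5)/6)² = 7.111
te_Task 6 = (6 + 4·9 + 24)/6 = 66/6 = 11; σ²_Task 6 = ((24−6)/6)² = 9.000
te_Task 7 = (3 + 4·6 + 9)/6 = 36/6 = 6; σ²_Task 7 = ((9−3)/6)² = 1.000
te_Task 8 = (2 + 4·3 + 10)/6 = 24/6 = 4; σ²_Task 8 = ((10−2)/6)² = 1.778

Forward pass:
ES_Task 1 = 0; EF_Task 1 = 4
ES_Task 2 = 0; EF_Task 2 = 5
ES_Task 3 = 0; EF_Task 3 = 11
ES_Task 4 = 0; EF_Task 4 = 6
ES_Task 5 = max(EF_Task 1=4, EF_Task 4=6) = 6; EF_Task 5 = 6+9 = 15
ES_Task 6 = max(EF_Task 1=4, EF_Task 3=11) = 11; EF_Task 6 = 11+11 = 22
ES_Task 7 = 15; EF_Task 7 = 15+6 = 21
ES_Task 8 = max(EF_Task 2=5, EF_Task 4=6, EF_Task 6=22, EF_Task 7=21) = 22; EF_Task 8 = 22+4 = 26
Expected project duration μ = 26 hours. Critical path: Task 3 → Task 6 → Task 8.

Variances on critical path: σ²_Task 3=4.000, σ²_Task 6=9.000, σ²_Task 8=1.778.
Largest is σ²_Task 6 = 9.000.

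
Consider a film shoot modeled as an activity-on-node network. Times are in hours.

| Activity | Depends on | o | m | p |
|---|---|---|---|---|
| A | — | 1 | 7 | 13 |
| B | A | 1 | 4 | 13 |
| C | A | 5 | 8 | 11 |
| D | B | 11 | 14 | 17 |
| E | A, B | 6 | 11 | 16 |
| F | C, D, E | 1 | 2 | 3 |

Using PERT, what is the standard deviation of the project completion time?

te_A = (1 + 4·7 + 13)/6 = 42/6 = 7; σ²_A = ((13−1)/6)² = 4.000
te_B = (1 + 4·4 + 13)/6 = 30/6 = 5; σ²_B = ((13−1)/6)² = 4.000
te_C = (5 + 4·8 + 11)/6 = 48/6 = 8; σ²_C = ((11−5)/6)² = 1.000
te_D = (11 + 4·14 + 17)/6 = 84/6 = 14; σ²_D = ((17−11)/6)² = 1.000
te_E = (6 + 4·11 + 16)/6 = 66/6 = 11; σ²_E = ((16−6)/6)² = 2.778
te_F = (1 + 4·2 + 3)/6 = 12/6 = 2; σ²_F = ((3−1)/6)² = 0.111

Forward pass:
ES_A = 0; EF_A = 7
ES_B = 7; EF_B = 7+5 = 12
ES_C = 7; EF_C = 7+8 = 15
ES_D = 12; EF_D = 12+14 = 26
ES_E = max(EF_A=7, EF_B=12) = 12; EF_E = 12+11 = 23
ES_F = max(EF_C=15, EF_D=26, EF_E=23) = 26; EF_F = 26+2 = 28
Expected project duration μ = 28 hours. Critical path: A → B → D → F.

Variance along critical path = 4.000 + 4.000 + 1.000 + 0.111 = 9.111
σ = √9.111 = 3.018 hours

3.02 hours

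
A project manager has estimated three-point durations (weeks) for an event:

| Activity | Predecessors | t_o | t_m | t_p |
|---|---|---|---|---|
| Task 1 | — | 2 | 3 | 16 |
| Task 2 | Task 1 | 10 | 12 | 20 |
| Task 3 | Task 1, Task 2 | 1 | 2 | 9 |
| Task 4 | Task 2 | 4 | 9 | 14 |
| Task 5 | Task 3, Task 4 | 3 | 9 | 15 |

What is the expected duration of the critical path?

te_Task 1 = (2 + 4·3 + 16)/6 = 30/6 = 5
te_Task 2 = (10 + 4·12 + 20)/6 = 78/6 = 13
te_Task 3 = (1 + 4·2 + 9)/6 = 18/6 = 3
te_Task 4 = (4 + 4·9 + 14)/6 = 54/6 = 9
te_Task 5 = (3 + 4·9 + 15)/6 = 54/6 = 9

Forward pass:
ES_Task 1 = 0; EF_Task 1 = 5
ES_Task 2 = 5; EF_Task 2 = 5+13 = 18
ES_Task 3 = max(EF_Task 1=5, EF_Task 2=18) = 18; EF_Task 3 = 18+3 = 21
ES_Task 4 = 18; EF_Task 4 = 18+9 = 27
ES_Task 5 = max(EF_Task 3=21, EF_Task 4=27) = 27; EF_Task 5 = 27+9 = 36
Expected project duration μ = 36 weeks. Critical path: Task 1 → Task 2 → Task 4 → Task 5.

36 weeks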